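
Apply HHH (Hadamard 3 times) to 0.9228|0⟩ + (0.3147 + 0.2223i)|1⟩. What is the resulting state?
(0.875 + 0.1572i)|0⟩ + (0.43 - 0.1572i)|1⟩

H² = I, so H^3 = H: a single Hadamard. With (a, b) = (0.9228, (0.3147 + 0.2223i)), H gives ((a + b)/√2, (a − b)/√2) = ((0.875 + 0.1572i), (0.43 - 0.1572i)).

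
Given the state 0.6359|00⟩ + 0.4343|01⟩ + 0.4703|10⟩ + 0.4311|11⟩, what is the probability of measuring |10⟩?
0.2212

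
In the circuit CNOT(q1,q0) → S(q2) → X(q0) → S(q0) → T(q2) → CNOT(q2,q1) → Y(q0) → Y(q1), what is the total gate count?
8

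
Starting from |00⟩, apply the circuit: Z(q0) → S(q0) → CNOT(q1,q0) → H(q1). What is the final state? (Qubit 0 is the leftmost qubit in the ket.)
1/√2|00⟩ + 1/√2|01⟩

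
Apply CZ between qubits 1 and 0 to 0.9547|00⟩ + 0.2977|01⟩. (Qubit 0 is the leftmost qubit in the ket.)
0.9547|00⟩ + 0.2977|01⟩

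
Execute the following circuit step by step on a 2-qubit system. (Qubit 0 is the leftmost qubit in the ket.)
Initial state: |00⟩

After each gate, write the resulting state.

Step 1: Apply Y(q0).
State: i|10⟩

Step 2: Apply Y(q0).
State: |00⟩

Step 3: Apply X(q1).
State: |01⟩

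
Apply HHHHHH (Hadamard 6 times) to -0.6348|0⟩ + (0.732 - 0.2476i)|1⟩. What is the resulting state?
-0.6348|0⟩ + (0.732 - 0.2476i)|1⟩

H² = I, so an even number of Hadamards cancels: H^6 = I and the state is unchanged.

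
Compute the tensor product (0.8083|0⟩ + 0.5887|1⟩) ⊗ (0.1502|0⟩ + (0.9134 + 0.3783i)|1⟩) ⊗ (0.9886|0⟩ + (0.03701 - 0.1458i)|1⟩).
0.12|000⟩ + (0.004493 - 0.0177i)|001⟩ + (0.7299 + 0.3023i)|010⟩ + (0.07191 - 0.09633i)|011⟩ + 0.08741|100⟩ + (0.003273 - 0.01289i)|101⟩ + (0.5316 + 0.2202i)|110⟩ + (0.05237 - 0.07016i)|111⟩

amp(|b₁b₂…⟩) = product of the factor amplitudes for bits b₁, b₂, …; only kets whose every factor amplitude is nonzero survive.
|000⟩: (0.8083)(0.1502)(0.9886) = 0.12
|001⟩: (0.8083)(0.1502)(0.03701 - 0.1458i) = (0.004493 - 0.0177i)
|010⟩: (0.8083)(0.9134 + 0.3783i)(0.9886) = (0.7299 + 0.3023i)
|011⟩: (0.8083)(0.9134 + 0.3783i)(0.03701 - 0.1458i) = (0.07191 - 0.09633i)
|100⟩: (0.5887)(0.1502)(0.9886) = 0.08741
|101⟩: (0.5887)(0.1502)(0.03701 - 0.1458i) = (0.003273 - 0.01289i)
|110⟩: (0.5887)(0.9134 + 0.3783i)(0.9886) = (0.5316 + 0.2202i)
|111⟩: (0.5887)(0.9134 + 0.3783i)(0.03701 - 0.1458i) = (0.05237 - 0.07016i)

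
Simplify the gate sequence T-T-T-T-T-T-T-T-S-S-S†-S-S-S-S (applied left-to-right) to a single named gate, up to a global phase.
S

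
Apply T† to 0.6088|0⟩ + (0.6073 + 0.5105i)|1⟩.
0.6088|0⟩ + (0.7904 - 0.06845i)|1⟩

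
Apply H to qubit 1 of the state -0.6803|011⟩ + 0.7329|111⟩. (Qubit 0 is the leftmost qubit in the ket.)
-0.481|001⟩ + 0.481|011⟩ + 0.5182|101⟩ - 0.5182|111⟩

H on qubit 1 mixes each pair of kets that differ only in qubit 1: amplitudes (a, b) of (|…0…⟩, |…1…⟩) become ((a + b)/√2, (a − b)/√2). Kets absent from the input have amplitude 0.
(|001⟩, |011⟩): (a, b) = (0, -0.6803) → (-0.481, 0.481)
(|101⟩, |111⟩): (a, b) = (0, 0.7329) → (0.5182, -0.5182)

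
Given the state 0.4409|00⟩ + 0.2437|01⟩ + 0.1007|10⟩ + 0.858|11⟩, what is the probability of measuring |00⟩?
0.1944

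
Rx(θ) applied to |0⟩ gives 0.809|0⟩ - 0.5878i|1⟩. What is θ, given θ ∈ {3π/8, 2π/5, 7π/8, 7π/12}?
2π/5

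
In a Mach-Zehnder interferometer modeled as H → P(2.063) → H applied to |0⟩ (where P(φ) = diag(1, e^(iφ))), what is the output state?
(0.2637 + 0.4406i)|0⟩ + (0.7363 - 0.4406i)|1⟩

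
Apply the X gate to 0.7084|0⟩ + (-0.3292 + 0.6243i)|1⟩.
(-0.3292 + 0.6243i)|0⟩ + 0.7084|1⟩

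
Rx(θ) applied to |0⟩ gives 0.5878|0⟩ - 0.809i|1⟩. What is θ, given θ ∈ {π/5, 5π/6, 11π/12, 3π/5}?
3π/5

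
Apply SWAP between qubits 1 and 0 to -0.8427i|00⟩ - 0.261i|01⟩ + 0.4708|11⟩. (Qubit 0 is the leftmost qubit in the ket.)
-0.8427i|00⟩ - 0.261i|10⟩ + 0.4708|11⟩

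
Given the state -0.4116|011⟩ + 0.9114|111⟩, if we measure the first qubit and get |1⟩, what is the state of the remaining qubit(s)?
|11⟩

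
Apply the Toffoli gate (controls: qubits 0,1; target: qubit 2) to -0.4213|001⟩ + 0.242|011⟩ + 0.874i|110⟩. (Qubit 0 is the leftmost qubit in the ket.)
-0.4213|001⟩ + 0.242|011⟩ + 0.874i|111⟩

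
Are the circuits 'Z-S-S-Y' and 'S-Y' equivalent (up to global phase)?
No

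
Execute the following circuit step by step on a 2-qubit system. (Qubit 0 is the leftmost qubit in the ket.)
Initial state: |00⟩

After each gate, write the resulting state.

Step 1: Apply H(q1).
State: 1/√2|00⟩ + 1/√2|01⟩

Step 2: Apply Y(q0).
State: (1/√2)i|10⟩ + (1/√2)i|11⟩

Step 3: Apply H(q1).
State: i|10⟩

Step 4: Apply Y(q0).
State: |00⟩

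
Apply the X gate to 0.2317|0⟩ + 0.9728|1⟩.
0.9728|0⟩ + 0.2317|1⟩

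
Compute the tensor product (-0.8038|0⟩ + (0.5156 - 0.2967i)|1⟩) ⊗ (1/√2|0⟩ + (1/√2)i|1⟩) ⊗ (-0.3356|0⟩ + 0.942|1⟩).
0.1907|000⟩ - 0.5354|001⟩ + 0.1907i|010⟩ - 0.5354i|011⟩ + (-0.1224 + 0.07041i)|100⟩ + (0.3434 - 0.1976i)|101⟩ + (-0.07041 - 0.1224i)|110⟩ + (0.1976 + 0.3434i)|111⟩

amp(|b₁b₂…⟩) = product of the factor amplitudes for bits b₁, b₂, …; only kets whose every factor amplitude is nonzero survive.
|000⟩: (-0.8038)(1/√2)(-0.3356) = 0.1907
|001⟩: (-0.8038)(1/√2)(0.942) = -0.5354
|010⟩: (-0.8038)((1/√2)i)(-0.3356) = 0.1907i
|011⟩: (-0.8038)((1/√2)i)(0.942) = -0.5354i
|100⟩: (0.5156 - 0.2967i)(1/√2)(-0.3356) = (-0.1224 + 0.07041i)
|101⟩: (0.5156 - 0.2967i)(1/√2)(0.942) = (0.3434 - 0.1976i)
|110⟩: (0.5156 - 0.2967i)((1/√2)i)(-0.3356) = (-0.07041 - 0.1224i)
|111⟩: (0.5156 - 0.2967i)((1/√2)i)(0.942) = (0.1976 + 0.3434i)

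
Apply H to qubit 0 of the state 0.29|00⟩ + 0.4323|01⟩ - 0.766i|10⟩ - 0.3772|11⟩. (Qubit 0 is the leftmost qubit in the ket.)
(0.2051 - 0.5416i)|00⟩ + 0.03896|01⟩ + (0.2051 + 0.5416i)|10⟩ + 0.5724|11⟩

H on qubit 0 mixes each pair of kets that differ only in qubit 0: amplitudes (a, b) of (|…0…⟩, |…1…⟩) become ((a + b)/√2, (a − b)/√2). Kets absent from the input have amplitude 0.
(|00⟩, |10⟩): (a, b) = (0.29, -0.766i) → ((0.2051 - 0.5416i), (0.2051 + 0.5416i))
(|01⟩, |11⟩): (a, b) = (0.4323, -0.3772) → (0.03896, 0.5724)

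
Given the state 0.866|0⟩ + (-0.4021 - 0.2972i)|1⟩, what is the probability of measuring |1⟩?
0.25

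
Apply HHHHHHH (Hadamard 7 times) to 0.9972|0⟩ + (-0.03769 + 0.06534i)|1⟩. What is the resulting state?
(0.6785 + 0.0462i)|0⟩ + (0.7318 - 0.0462i)|1⟩

H² = I, so H^7 = H: a single Hadamard. With (a, b) = (0.9972, (-0.03769 + 0.06534i)), H gives ((a + b)/√2, (a − b)/√2) = ((0.6785 + 0.0462i), (0.7318 - 0.0462i)).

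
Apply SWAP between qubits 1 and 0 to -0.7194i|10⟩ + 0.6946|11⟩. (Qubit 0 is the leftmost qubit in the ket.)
-0.7194i|01⟩ + 0.6946|11⟩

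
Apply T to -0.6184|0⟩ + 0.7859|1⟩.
-0.6184|0⟩ + (0.5557 + 0.5557i)|1⟩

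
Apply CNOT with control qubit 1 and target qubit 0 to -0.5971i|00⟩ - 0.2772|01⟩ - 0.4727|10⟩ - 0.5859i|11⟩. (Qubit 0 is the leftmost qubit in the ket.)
-0.5971i|00⟩ - 0.5859i|01⟩ - 0.4727|10⟩ - 0.2772|11⟩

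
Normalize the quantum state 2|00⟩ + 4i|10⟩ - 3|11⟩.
0.3714|00⟩ + 0.7428i|10⟩ - 0.5571|11⟩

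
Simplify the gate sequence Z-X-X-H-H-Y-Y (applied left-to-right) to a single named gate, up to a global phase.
Z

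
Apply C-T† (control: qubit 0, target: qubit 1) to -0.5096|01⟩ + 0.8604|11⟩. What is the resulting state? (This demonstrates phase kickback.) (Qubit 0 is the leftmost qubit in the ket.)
-0.5096|01⟩ + (0.6084 - 0.6084i)|11⟩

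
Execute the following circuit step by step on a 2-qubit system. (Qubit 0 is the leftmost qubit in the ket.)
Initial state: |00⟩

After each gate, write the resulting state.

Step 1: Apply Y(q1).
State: i|01⟩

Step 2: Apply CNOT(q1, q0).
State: i|11⟩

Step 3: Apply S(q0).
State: -|11⟩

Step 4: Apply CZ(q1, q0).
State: |11⟩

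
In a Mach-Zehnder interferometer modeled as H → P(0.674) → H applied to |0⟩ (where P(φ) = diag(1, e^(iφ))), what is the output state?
(0.8907 + 0.3121i)|0⟩ + (0.1093 - 0.3121i)|1⟩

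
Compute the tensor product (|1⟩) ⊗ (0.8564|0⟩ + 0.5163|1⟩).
0.8564|10⟩ + 0.5163|11⟩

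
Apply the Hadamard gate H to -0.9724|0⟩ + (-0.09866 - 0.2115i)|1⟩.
(-0.7574 - 0.1496i)|0⟩ + (-0.6178 + 0.1496i)|1⟩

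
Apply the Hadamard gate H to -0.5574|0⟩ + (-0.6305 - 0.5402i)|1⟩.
(-0.84 - 0.382i)|0⟩ + (0.05169 + 0.382i)|1⟩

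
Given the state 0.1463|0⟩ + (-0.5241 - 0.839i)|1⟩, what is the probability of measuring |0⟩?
0.0214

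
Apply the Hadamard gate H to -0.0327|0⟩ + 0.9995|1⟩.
0.6836|0⟩ - 0.7299|1⟩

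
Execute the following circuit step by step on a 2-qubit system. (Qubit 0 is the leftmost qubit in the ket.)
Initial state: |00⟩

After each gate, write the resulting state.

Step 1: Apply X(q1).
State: |01⟩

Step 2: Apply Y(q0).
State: i|11⟩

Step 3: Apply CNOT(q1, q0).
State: i|01⟩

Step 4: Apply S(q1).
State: -|01⟩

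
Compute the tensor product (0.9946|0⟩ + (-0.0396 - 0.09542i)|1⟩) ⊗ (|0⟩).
0.9946|00⟩ + (-0.0396 - 0.09542i)|10⟩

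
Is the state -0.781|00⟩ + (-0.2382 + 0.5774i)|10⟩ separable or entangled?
Separable

Writing the state as a|00⟩ + b|01⟩ + c|10⟩ + d|11⟩, it is a product state iff ad − bc = 0.
Here (a, b, c, d) = (-0.781, 0, (-0.2382 + 0.5774i), 0): ad − bc = (-0.781)(0) − (0)(-0.2382 + 0.5774i) = 0, so the state is separable.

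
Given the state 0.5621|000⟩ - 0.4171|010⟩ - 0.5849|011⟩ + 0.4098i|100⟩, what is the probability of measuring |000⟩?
0.316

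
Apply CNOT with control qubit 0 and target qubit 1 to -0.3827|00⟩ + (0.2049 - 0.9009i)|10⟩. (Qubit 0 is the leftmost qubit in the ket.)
-0.3827|00⟩ + (0.2049 - 0.9009i)|11⟩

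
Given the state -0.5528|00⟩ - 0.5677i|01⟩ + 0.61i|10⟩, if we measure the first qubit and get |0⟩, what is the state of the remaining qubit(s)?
-0.6976|0⟩ - 0.7164i|1⟩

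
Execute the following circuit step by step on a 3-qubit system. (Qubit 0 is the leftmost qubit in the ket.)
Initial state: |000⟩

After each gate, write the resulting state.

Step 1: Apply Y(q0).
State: i|100⟩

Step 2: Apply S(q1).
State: i|100⟩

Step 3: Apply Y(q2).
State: -|101⟩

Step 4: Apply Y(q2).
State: i|100⟩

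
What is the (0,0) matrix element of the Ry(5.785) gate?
-0.9691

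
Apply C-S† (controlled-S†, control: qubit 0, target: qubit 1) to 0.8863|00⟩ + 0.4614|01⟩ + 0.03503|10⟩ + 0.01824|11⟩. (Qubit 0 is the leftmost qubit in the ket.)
0.8863|00⟩ + 0.4614|01⟩ + 0.03503|10⟩ - 0.01824i|11⟩

C-S† leaves the control-|0⟩ kets |00⟩, |01⟩ unchanged and applies S† to qubit 1 on the control-|1⟩ pair (|10⟩, |11⟩).
S† = [[1, 0], [0, -i]].
With a = amp(|10⟩) = 0.03503 and b = amp(|11⟩) = 0.01824:
new amp(|10⟩) = (1)·a = 0.03503
new amp(|11⟩) = (-i)·b = -0.01824i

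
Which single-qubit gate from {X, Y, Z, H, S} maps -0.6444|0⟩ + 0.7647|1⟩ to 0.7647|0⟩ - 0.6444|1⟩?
X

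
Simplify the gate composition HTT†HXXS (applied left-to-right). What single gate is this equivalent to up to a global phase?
S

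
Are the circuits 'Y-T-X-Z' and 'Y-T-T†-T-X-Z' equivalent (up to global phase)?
Yes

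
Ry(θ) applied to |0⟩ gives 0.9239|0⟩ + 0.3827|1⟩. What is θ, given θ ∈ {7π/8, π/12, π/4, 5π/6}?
π/4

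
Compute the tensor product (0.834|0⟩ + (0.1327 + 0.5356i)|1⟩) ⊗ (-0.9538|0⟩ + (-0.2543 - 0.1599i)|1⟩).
-0.7955|00⟩ + (-0.2121 - 0.1334i)|01⟩ + (-0.1266 - 0.5109i)|10⟩ + (0.0519 - 0.1574i)|11⟩

amp(|b₁b₂…⟩) = product of the factor amplitudes for bits b₁, b₂, …; only kets whose every factor amplitude is nonzero survive.
|00⟩: (0.834)(-0.9538) = -0.7955
|01⟩: (0.834)(-0.2543 - 0.1599i) = (-0.2121 - 0.1334i)
|10⟩: (0.1327 + 0.5356i)(-0.9538) = (-0.1266 - 0.5109i)
|11⟩: (0.1327 + 0.5356i)(-0.2543 - 0.1599i) = (0.0519 - 0.1574i)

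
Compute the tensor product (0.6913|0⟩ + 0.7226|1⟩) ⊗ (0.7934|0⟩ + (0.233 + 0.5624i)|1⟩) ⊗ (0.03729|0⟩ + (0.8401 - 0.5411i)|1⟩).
0.02045|000⟩ + (0.4608 - 0.2968i)|001⟩ + (0.006006 + 0.0145i)|010⟩ + (0.3457 + 0.2395i)|011⟩ + 0.02138|100⟩ + (0.4816 - 0.3102i)|101⟩ + (0.006278 + 0.01515i)|110⟩ + (0.3613 + 0.2503i)|111⟩

amp(|b₁b₂…⟩) = product of the factor amplitudes for bits b₁, b₂, …; only kets whose every factor amplitude is nonzero survive.
|000⟩: (0.6913)(0.7934)(0.03729) = 0.02045
|001⟩: (0.6913)(0.7934)(0.8401 - 0.5411i) = (0.4608 - 0.2968i)
|010⟩: (0.6913)(0.233 + 0.5624i)(0.03729) = (0.006006 + 0.0145i)
|011⟩: (0.6913)(0.233 + 0.5624i)(0.8401 - 0.5411i) = (0.3457 + 0.2395i)
|100⟩: (0.7226)(0.7934)(0.03729) = 0.02138
|101⟩: (0.7226)(0.7934)(0.8401 - 0.5411i) = (0.4816 - 0.3102i)
|110⟩: (0.7226)(0.233 + 0.5624i)(0.03729) = (0.006278 + 0.01515i)
|111⟩: (0.7226)(0.233 + 0.5624i)(0.8401 - 0.5411i) = (0.3613 + 0.2503i)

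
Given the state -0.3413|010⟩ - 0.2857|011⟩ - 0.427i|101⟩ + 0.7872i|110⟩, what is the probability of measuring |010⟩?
0.1165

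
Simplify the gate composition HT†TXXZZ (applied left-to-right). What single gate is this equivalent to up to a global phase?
H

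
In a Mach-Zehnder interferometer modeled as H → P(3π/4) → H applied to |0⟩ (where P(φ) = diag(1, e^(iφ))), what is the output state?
(0.1464 + (1/√8)i)|0⟩ + (0.8536 - (1/√8)i)|1⟩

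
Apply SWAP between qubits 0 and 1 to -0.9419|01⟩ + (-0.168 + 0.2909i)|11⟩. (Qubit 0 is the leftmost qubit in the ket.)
-0.9419|10⟩ + (-0.168 + 0.2909i)|11⟩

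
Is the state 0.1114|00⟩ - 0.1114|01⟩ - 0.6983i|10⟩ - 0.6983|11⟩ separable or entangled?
Entangled

Writing the state as a|00⟩ + b|01⟩ + c|10⟩ + d|11⟩, it is a product state iff ad − bc = 0.
Here (a, b, c, d) = (0.1114, -0.1114, -0.6983i, -0.6983): ad − bc = (0.1114)(-0.6983) − (-0.1114)(-0.6983i) = (-0.07779 - 0.07779i) ≠ 0, so the state is entangled.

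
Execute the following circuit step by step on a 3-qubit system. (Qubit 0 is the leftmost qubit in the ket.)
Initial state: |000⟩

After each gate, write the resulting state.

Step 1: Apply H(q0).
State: 1/√2|000⟩ + 1/√2|100⟩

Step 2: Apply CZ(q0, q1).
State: 1/√2|000⟩ + 1/√2|100⟩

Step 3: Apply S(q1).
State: 1/√2|000⟩ + 1/√2|100⟩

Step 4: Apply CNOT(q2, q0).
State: 1/√2|000⟩ + 1/√2|100⟩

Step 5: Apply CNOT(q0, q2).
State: 1/√2|000⟩ + 1/√2|101⟩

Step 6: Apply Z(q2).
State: 1/√2|000⟩ - 1/√2|101⟩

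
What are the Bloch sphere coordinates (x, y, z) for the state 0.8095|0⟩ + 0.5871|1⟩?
(0.9505, 0, 0.3106)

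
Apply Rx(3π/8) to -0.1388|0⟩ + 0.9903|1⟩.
(-0.1154 - 0.5502i)|0⟩ + (0.8234 + 0.07711i)|1⟩

Rx(3π/8) = [[cos(θ/2), −i·sin(θ/2)], [−i·sin(θ/2), cos(θ/2)]]; θ = 3π/8, cos(θ/2) ≈ 0.83147, sin(θ/2) ≈ 0.55557.
With a = amp(|0⟩) = -0.1388 and b = amp(|1⟩) = 0.9903:
new amp(|0⟩) = (0.83147)·a + (-0.55557i)·b = (-0.1154 - 0.5502i)
new amp(|1⟩) = (-0.55557i)·a + (0.83147)·b = (0.8234 + 0.07711i)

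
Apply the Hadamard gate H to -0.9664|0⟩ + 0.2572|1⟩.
-0.5015|0⟩ - 0.8652|1⟩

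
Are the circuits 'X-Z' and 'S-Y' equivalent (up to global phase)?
No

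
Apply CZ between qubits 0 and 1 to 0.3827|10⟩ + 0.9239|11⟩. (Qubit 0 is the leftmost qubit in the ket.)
0.3827|10⟩ - 0.9239|11⟩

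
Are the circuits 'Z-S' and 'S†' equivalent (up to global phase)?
Yes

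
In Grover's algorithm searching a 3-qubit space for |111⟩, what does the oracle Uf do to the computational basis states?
Uf|x⟩ = -|x⟩ if x = 111, else |x⟩ (phase flip on target)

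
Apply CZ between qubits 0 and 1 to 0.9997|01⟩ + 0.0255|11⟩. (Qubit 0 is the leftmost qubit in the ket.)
0.9997|01⟩ - 0.0255|11⟩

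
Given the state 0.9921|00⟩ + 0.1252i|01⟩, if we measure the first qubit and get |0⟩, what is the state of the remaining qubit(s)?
0.9921|0⟩ + 0.1252i|1⟩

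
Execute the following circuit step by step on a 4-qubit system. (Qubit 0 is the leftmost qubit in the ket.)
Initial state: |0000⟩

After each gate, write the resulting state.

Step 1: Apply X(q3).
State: |0001⟩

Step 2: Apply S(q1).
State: |0001⟩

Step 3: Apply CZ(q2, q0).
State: |0001⟩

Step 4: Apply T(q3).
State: (1/√2 + (1/√2)i)|0001⟩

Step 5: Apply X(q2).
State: (1/√2 + (1/√2)i)|0011⟩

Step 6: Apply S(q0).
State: (1/√2 + (1/√2)i)|0011⟩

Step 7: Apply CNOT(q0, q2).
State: (1/√2 + (1/√2)i)|0011⟩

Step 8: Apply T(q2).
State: i|0011⟩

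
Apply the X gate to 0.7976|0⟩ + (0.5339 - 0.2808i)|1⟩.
(0.5339 - 0.2808i)|0⟩ + 0.7976|1⟩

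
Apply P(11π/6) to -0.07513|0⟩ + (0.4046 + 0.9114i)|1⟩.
-0.07513|0⟩ + (0.8061 + 0.587i)|1⟩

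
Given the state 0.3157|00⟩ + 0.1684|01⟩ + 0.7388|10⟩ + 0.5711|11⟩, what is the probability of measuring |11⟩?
0.3262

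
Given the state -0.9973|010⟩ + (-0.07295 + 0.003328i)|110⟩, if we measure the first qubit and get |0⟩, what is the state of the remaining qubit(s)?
-|10⟩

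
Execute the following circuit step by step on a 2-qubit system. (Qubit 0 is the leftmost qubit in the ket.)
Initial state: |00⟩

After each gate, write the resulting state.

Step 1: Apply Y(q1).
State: i|01⟩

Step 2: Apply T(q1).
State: (-1/√2 + (1/√2)i)|01⟩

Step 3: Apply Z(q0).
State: (-1/√2 + (1/√2)i)|01⟩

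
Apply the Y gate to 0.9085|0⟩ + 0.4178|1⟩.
-0.4178i|0⟩ + 0.9085i|1⟩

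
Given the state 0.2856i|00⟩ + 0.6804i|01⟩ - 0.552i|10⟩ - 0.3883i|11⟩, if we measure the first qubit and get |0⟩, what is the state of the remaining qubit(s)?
0.387i|0⟩ + 0.9221i|1⟩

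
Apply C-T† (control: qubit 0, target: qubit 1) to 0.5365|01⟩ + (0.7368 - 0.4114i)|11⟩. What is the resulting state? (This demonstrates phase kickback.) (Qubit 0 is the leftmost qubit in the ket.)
0.5365|01⟩ + (0.2301 - 0.8119i)|11⟩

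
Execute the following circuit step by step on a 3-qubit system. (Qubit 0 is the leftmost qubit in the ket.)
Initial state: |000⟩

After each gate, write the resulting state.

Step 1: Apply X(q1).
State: |010⟩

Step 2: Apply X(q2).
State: |011⟩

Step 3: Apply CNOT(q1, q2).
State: |010⟩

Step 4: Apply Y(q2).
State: i|011⟩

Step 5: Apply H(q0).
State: (1/√2)i|011⟩ + (1/√2)i|111⟩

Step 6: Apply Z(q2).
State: -(1/√2)i|011⟩ - (1/√2)i|111⟩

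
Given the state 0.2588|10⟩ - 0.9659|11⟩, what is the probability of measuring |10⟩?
0.06698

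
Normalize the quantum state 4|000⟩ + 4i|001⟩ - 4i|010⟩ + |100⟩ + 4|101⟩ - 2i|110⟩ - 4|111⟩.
0.4339|000⟩ + 0.4339i|001⟩ - 0.4339i|010⟩ + 0.1085|100⟩ + 0.4339|101⟩ - 0.2169i|110⟩ - 0.4339|111⟩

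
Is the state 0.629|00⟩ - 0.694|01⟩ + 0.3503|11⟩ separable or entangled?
Entangled

Writing the state as a|00⟩ + b|01⟩ + c|10⟩ + d|11⟩, it is a product state iff ad − bc = 0.
Here (a, b, c, d) = (0.629, -0.694, 0, 0.3503): ad − bc = (0.629)(0.3503) − (-0.694)(0) = 0.2203 ≠ 0, so the state is entangled.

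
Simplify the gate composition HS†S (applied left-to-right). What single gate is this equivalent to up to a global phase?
H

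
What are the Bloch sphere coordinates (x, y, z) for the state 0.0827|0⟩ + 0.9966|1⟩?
(0.1648, 0, -0.9864)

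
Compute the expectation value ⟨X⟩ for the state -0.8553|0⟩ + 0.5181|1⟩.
-0.8863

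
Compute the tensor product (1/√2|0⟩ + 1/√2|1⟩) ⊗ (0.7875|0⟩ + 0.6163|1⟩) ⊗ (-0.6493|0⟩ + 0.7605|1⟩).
-0.3616|000⟩ + 0.4235|001⟩ - 0.283|010⟩ + 0.3314|011⟩ - 0.3616|100⟩ + 0.4235|101⟩ - 0.283|110⟩ + 0.3314|111⟩

amp(|b₁b₂…⟩) = product of the factor amplitudes for bits b₁, b₂, …; only kets whose every factor amplitude is nonzero survive.
|000⟩: (1/√2)(0.7875)(-0.6493) = -0.3616
|001⟩: (1/√2)(0.7875)(0.7605) = 0.4235
|010⟩: (1/√2)(0.6163)(-0.6493) = -0.283
|011⟩: (1/√2)(0.6163)(0.7605) = 0.3314
|100⟩: (1/√2)(0.7875)(-0.6493) = -0.3616
|101⟩: (1/√2)(0.7875)(0.7605) = 0.4235
|110⟩: (1/√2)(0.6163)(-0.6493) = -0.283
|111⟩: (1/√2)(0.6163)(0.7605) = 0.3314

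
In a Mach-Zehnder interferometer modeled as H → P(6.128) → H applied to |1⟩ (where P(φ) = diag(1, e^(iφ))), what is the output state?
(0.006009 + 0.07728i)|0⟩ + (0.994 - 0.07728i)|1⟩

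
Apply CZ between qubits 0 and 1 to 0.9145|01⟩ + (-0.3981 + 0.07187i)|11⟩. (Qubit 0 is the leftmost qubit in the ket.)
0.9145|01⟩ + (0.3981 - 0.07187i)|11⟩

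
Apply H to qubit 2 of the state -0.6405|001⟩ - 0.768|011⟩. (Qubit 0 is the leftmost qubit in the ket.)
-0.4529|000⟩ + 0.4529|001⟩ - 0.5431|010⟩ + 0.5431|011⟩

H on qubit 2 mixes each pair of kets that differ only in qubit 2: amplitudes (a, b) of (|…0…⟩, |…1…⟩) become ((a + b)/√2, (a − b)/√2). Kets absent from the input have amplitude 0.
(|000⟩, |001⟩): (a, b) = (0, -0.6405) → (-0.4529, 0.4529)
(|010⟩, |011⟩): (a, b) = (0, -0.768) → (-0.5431, 0.5431)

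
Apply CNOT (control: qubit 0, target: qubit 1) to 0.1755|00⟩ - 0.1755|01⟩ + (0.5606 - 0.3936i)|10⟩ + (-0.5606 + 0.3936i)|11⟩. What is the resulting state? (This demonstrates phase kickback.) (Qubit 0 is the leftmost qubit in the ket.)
0.1755|00⟩ - 0.1755|01⟩ + (-0.5606 + 0.3936i)|10⟩ + (0.5606 - 0.3936i)|11⟩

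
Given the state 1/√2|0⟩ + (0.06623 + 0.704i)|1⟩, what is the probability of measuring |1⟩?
0.5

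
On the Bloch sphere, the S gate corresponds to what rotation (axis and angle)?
Rotation by π/2 around the z-axis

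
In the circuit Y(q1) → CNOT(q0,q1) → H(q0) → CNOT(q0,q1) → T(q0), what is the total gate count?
5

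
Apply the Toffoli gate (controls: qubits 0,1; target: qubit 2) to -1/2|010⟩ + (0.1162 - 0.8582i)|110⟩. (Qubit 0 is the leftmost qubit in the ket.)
-1/2|010⟩ + (0.1162 - 0.8582i)|111⟩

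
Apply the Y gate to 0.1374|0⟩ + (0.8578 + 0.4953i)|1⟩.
(0.4953 - 0.8578i)|0⟩ + 0.1374i|1⟩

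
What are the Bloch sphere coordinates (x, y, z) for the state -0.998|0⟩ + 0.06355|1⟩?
(-0.1268, 0, 0.992)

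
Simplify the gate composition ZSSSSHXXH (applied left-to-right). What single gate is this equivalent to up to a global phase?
Z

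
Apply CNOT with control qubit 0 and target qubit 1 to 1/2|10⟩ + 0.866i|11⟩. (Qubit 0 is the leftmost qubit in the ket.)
0.866i|10⟩ + 1/2|11⟩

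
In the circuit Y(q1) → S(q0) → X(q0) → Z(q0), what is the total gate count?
4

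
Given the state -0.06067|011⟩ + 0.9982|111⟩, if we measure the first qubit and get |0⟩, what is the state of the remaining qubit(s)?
-|11⟩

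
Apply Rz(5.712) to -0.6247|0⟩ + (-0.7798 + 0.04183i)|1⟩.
(0.5994 + 0.176i)|0⟩ + (0.7364 - 0.2598i)|1⟩

Rz(5.712) = [[e^(−iθ/2), 0], [0, e^(iθ/2)]] with e^(±iθ/2) = cos(θ/2) ± i·sin(θ/2); θ = 5.712, cos(θ/2) ≈ -0.959495, sin(θ/2) ≈ 0.281726.
With a = amp(|0⟩) = -0.6247 and b = amp(|1⟩) = (-0.7798 + 0.04183i):
new amp(|0⟩) = (-0.959495 - 0.281726i)·a = (0.5994 + 0.176i)
new amp(|1⟩) = (-0.959495 + 0.281726i)·b = (0.7364 - 0.2598i)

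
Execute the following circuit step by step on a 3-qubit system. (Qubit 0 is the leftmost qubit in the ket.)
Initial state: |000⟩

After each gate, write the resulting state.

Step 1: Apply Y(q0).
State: i|100⟩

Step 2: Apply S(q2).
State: i|100⟩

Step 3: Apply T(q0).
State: (-1/√2 + (1/√2)i)|100⟩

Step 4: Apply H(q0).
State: (-1/2 + (1/2)i)|000⟩ + (1/2 - (1/2)i)|100⟩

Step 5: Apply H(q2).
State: (-1/√8 + (1/√8)i)|000⟩ + (-1/√8 + (1/√8)i)|001⟩ + (1/√8 - (1/√8)i)|100⟩ + (1/√8 - (1/√8)i)|101⟩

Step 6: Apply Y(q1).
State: (-1/√8 - (1/√8)i)|010⟩ + (-1/√8 - (1/√8)i)|011⟩ + (1/√8 + (1/√8)i)|110⟩ + (1/√8 + (1/√8)i)|111⟩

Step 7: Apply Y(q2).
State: (-1/√8 + (1/√8)i)|010⟩ + (1/√8 - (1/√8)i)|011⟩ + (1/√8 - (1/√8)i)|110⟩ + (-1/√8 + (1/√8)i)|111⟩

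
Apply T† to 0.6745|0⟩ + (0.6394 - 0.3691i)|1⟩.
0.6745|0⟩ + (0.1911 - 0.7131i)|1⟩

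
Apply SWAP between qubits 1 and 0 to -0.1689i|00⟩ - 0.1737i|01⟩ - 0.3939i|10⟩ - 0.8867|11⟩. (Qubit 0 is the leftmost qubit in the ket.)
-0.1689i|00⟩ - 0.3939i|01⟩ - 0.1737i|10⟩ - 0.8867|11⟩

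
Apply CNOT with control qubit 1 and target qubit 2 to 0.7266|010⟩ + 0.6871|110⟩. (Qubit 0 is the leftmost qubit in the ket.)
0.7266|011⟩ + 0.6871|111⟩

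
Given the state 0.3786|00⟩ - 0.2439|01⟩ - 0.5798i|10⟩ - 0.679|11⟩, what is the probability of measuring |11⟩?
0.461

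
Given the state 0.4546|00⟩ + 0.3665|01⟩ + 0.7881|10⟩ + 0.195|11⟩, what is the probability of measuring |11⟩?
0.03803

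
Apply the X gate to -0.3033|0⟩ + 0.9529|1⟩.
0.9529|0⟩ - 0.3033|1⟩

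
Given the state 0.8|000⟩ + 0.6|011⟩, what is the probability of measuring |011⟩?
0.36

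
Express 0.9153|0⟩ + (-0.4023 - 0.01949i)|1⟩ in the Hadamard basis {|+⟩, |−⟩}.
(0.3627 - 0.01378i)|+⟩ + (0.9317 + 0.01378i)|−⟩

With |ψ⟩ = α|0⟩ + β|1⟩, the Hadamard-basis coefficients are ⟨+|ψ⟩ = (α + β)/√2 and ⟨−|ψ⟩ = (α − β)/√2.
Here α = 0.9153, β = (-0.4023 - 0.01949i): (α + β)/√2 = (0.3627 - 0.01378i), (α − β)/√2 = (0.9317 + 0.01378i).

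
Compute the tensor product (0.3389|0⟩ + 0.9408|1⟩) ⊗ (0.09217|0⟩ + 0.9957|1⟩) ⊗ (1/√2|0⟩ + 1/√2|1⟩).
0.02209|000⟩ + 0.02209|001⟩ + 0.2386|010⟩ + 0.2386|011⟩ + 0.06132|100⟩ + 0.06132|101⟩ + 0.6624|110⟩ + 0.6624|111⟩

amp(|b₁b₂…⟩) = product of the factor amplitudes for bits b₁, b₂, …; only kets whose every factor amplitude is nonzero survive.
|000⟩: (0.3389)(0.09217)(1/√2) = 0.02209
|001⟩: (0.3389)(0.09217)(1/√2) = 0.02209
|010⟩: (0.3389)(0.9957)(1/√2) = 0.2386
|011⟩: (0.3389)(0.9957)(1/√2) = 0.2386
|100⟩: (0.9408)(0.09217)(1/√2) = 0.06132
|101⟩: (0.9408)(0.09217)(1/√2) = 0.06132
|110⟩: (0.9408)(0.9957)(1/√2) = 0.6624
|111⟩: (0.9408)(0.9957)(1/√2) = 0.6624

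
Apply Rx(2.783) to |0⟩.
0.1783|0⟩ - 0.984i|1⟩

Rx(2.783) = [[cos(θ/2), −i·sin(θ/2)], [−i·sin(θ/2), cos(θ/2)]]; θ = 2.783, cos(θ/2) ≈ 0.178337, sin(θ/2) ≈ 0.983969.
With a = amp(|0⟩) = 1 and b = amp(|1⟩) = 0:
new amp(|0⟩) = (0.178337)·a + (-0.983969i)·b = 0.1783
new amp(|1⟩) = (-0.983969i)·a + (0.178337)·b = -0.984i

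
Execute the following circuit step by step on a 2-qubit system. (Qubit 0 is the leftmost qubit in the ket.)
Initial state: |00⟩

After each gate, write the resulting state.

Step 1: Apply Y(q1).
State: i|01⟩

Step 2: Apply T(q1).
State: (-1/√2 + (1/√2)i)|01⟩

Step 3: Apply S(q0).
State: (-1/√2 + (1/√2)i)|01⟩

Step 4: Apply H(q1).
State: (-1/2 + (1/2)i)|00⟩ + (1/2 - (1/2)i)|01⟩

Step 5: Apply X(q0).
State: (-1/2 + (1/2)i)|10⟩ + (1/2 - (1/2)i)|11⟩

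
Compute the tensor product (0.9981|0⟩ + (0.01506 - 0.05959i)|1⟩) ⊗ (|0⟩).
0.9981|00⟩ + (0.01506 - 0.05959i)|10⟩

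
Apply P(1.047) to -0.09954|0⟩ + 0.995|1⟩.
-0.09954|0⟩ + (0.4977 + 0.8616i)|1⟩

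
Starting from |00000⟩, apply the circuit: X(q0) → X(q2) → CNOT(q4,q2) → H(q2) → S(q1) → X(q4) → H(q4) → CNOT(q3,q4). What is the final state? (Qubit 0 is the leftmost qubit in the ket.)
1/2|10000⟩ - 1/2|10001⟩ - 1/2|10100⟩ + 1/2|10101⟩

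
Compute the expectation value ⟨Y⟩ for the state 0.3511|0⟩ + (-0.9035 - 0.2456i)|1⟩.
-0.1725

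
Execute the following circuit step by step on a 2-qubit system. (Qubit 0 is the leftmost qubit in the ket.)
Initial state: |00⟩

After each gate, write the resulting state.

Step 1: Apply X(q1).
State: |01⟩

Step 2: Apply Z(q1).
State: -|01⟩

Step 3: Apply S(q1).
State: -i|01⟩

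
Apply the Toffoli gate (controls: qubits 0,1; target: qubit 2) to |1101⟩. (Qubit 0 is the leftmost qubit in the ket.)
|1111⟩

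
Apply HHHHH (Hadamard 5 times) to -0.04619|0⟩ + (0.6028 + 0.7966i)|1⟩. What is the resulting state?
(0.3936 + 0.5633i)|0⟩ + (-0.4589 - 0.5633i)|1⟩

H² = I, so H^5 = H: a single Hadamard. With (a, b) = (-0.04619, (0.6028 + 0.7966i)), H gives ((a + b)/√2, (a − b)/√2) = ((0.3936 + 0.5633i), (-0.4589 - 0.5633i)).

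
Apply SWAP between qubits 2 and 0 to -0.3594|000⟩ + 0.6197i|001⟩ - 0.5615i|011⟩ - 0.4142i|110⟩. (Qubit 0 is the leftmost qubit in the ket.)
-0.3594|000⟩ - 0.4142i|011⟩ + 0.6197i|100⟩ - 0.5615i|110⟩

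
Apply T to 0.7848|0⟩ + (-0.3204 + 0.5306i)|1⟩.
0.7848|0⟩ + (-0.6017 + 0.1486i)|1⟩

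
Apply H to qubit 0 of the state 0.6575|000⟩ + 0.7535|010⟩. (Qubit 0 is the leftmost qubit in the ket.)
0.4649|000⟩ + 0.5328|010⟩ + 0.4649|100⟩ + 0.5328|110⟩

H on qubit 0 mixes each pair of kets that differ only in qubit 0: amplitudes (a, b) of (|…0…⟩, |…1…⟩) become ((a + b)/√2, (a − b)/√2). Kets absent from the input have amplitude 0.
(|000⟩, |100⟩): (a, b) = (0.6575, 0) → (0.4649, 0.4649)
(|010⟩, |110⟩): (a, b) = (0.7535, 0) → (0.5328, 0.5328)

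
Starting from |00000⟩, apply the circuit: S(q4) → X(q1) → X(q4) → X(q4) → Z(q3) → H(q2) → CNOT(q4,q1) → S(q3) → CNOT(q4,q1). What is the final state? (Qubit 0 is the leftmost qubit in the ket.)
1/√2|01000⟩ + 1/√2|01100⟩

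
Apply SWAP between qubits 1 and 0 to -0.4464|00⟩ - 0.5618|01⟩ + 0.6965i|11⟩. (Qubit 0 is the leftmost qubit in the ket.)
-0.4464|00⟩ - 0.5618|10⟩ + 0.6965i|11⟩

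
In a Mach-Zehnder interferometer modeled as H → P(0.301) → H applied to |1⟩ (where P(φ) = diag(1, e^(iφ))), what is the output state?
(0.02248 - 0.1482i)|0⟩ + (0.9775 + 0.1482i)|1⟩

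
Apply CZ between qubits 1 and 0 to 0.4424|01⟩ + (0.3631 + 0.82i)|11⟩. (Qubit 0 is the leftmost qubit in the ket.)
0.4424|01⟩ + (-0.3631 - 0.82i)|11⟩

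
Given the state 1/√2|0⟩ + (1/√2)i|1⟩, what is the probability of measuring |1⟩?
1/2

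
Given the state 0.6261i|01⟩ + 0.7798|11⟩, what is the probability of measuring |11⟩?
0.6081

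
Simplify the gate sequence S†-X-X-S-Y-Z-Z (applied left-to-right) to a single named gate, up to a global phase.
Y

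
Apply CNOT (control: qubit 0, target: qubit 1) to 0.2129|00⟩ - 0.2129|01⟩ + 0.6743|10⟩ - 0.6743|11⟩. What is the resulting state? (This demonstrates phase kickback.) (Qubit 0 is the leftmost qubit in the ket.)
0.2129|00⟩ - 0.2129|01⟩ - 0.6743|10⟩ + 0.6743|11⟩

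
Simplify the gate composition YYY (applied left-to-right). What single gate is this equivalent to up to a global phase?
Y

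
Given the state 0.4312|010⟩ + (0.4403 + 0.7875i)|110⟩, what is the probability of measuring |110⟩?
0.814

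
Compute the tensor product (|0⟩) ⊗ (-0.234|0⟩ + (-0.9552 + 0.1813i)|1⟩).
-0.234|00⟩ + (-0.9552 + 0.1813i)|01⟩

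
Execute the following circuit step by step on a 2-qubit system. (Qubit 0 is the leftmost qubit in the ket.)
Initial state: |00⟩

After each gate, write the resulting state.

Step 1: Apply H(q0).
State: 1/√2|00⟩ + 1/√2|10⟩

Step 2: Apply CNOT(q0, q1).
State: 1/√2|00⟩ + 1/√2|11⟩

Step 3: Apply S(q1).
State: 1/√2|00⟩ + (1/√2)i|11⟩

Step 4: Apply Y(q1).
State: (1/√2)i|01⟩ + 1/√2|10⟩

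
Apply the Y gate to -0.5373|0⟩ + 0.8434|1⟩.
-0.8434i|0⟩ - 0.5373i|1⟩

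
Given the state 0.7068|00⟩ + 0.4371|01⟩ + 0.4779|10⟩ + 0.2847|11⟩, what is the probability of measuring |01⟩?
0.1911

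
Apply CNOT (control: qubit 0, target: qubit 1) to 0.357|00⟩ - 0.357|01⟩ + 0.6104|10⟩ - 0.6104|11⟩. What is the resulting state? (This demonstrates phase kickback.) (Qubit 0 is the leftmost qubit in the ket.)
0.357|00⟩ - 0.357|01⟩ - 0.6104|10⟩ + 0.6104|11⟩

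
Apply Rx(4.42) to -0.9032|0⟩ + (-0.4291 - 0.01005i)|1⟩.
(0.5307 + 0.3444i)|0⟩ + (0.256 + 0.7309i)|1⟩

Rx(4.42) = [[cos(θ/2), −i·sin(θ/2)], [−i·sin(θ/2), cos(θ/2)]]; θ = 4.42, cos(θ/2) ≈ -0.596557, sin(θ/2) ≈ 0.802571.
With a = amp(|0⟩) = -0.9032 and b = amp(|1⟩) = (-0.4291 - 0.01005i):
new amp(|0⟩) = (-0.596557)·a + (-0.802571i)·b = (0.5307 + 0.3444i)
new amp(|1⟩) = (-0.802571i)·a + (-0.596557)·b = (0.256 + 0.7309i)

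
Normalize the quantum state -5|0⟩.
-|0⟩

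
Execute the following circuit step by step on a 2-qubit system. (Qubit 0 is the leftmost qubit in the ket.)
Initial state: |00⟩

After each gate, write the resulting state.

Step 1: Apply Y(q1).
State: i|01⟩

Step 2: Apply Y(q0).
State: -|11⟩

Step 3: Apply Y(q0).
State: i|01⟩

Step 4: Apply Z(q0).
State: i|01⟩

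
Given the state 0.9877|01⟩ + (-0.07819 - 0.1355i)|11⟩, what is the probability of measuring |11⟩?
0.02447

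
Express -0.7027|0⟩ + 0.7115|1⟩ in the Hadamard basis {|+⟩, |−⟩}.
0.006223|+⟩ - |−⟩

With |ψ⟩ = α|0⟩ + β|1⟩, the Hadamard-basis coefficients are ⟨+|ψ⟩ = (α + β)/√2 and ⟨−|ψ⟩ = (α − β)/√2.
Here α = -0.7027, β = 0.7115: (α + β)/√2 = 0.006223, (α − β)/√2 = -1.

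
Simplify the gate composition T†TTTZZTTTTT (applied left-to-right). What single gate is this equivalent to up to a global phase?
T†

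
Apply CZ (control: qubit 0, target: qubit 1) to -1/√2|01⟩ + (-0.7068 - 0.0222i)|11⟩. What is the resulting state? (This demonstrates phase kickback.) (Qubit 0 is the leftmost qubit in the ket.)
-1/√2|01⟩ + (0.7068 + 0.0222i)|11⟩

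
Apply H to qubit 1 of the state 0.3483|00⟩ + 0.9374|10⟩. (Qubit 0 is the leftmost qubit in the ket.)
0.2463|00⟩ + 0.2463|01⟩ + 0.6628|10⟩ + 0.6628|11⟩

H on qubit 1 mixes each pair of kets that differ only in qubit 1: amplitudes (a, b) of (|…0…⟩, |…1…⟩) become ((a + b)/√2, (a − b)/√2). Kets absent from the input have amplitude 0.
(|00⟩, |01⟩): (a, b) = (0.3483, 0) → (0.2463, 0.2463)
(|10⟩, |11⟩): (a, b) = (0.9374, 0) → (0.6628, 0.6628)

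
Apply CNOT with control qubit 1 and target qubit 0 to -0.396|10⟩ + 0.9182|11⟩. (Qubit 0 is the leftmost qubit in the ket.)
0.9182|01⟩ - 0.396|10⟩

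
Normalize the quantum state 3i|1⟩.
i|1⟩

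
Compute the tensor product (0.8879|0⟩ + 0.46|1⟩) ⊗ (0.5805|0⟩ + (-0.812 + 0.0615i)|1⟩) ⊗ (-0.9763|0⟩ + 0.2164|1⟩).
-0.5032|000⟩ + 0.1115|001⟩ + (0.7039 - 0.05331i)|010⟩ + (-0.156 + 0.01182i)|011⟩ - 0.2607|100⟩ + 0.05779|101⟩ + (0.3647 - 0.02762i)|110⟩ + (-0.08083 + 0.006122i)|111⟩

amp(|b₁b₂…⟩) = product of the factor amplitudes for bits b₁, b₂, …; only kets whose every factor amplitude is nonzero survive.
|000⟩: (0.8879)(0.5805)(-0.9763) = -0.5032
|001⟩: (0.8879)(0.5805)(0.2164) = 0.1115
|010⟩: (0.8879)(-0.812 + 0.0615i)(-0.9763) = (0.7039 - 0.05331i)
|011⟩: (0.8879)(-0.812 + 0.0615i)(0.2164) = (-0.156 + 0.01182i)
|100⟩: (0.46)(0.5805)(-0.9763) = -0.2607
|101⟩: (0.46)(0.5805)(0.2164) = 0.05779
|110⟩: (0.46)(-0.812 + 0.0615i)(-0.9763) = (0.3647 - 0.02762i)
|111⟩: (0.46)(-0.812 + 0.0615i)(0.2164) = (-0.08083 + 0.006122i)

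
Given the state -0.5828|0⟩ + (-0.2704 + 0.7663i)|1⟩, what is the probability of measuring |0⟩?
0.3397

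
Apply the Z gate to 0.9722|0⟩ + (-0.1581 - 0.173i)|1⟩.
0.9722|0⟩ + (0.1581 + 0.173i)|1⟩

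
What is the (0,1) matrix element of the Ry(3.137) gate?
-1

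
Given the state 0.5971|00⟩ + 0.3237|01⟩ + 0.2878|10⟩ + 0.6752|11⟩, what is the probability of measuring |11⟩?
0.4559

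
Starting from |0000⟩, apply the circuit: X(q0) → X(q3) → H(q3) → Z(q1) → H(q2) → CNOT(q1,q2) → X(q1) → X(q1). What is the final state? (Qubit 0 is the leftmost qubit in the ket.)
1/2|1000⟩ - 1/2|1001⟩ + 1/2|1010⟩ - 1/2|1011⟩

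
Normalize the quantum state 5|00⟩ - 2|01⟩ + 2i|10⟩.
0.8704|00⟩ - 0.3482|01⟩ + 0.3482i|10⟩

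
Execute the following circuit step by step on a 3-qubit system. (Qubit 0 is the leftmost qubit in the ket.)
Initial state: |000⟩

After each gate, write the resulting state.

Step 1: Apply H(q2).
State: 1/√2|000⟩ + 1/√2|001⟩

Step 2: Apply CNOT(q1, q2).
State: 1/√2|000⟩ + 1/√2|001⟩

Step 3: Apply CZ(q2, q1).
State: 1/√2|000⟩ + 1/√2|001⟩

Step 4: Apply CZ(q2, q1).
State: 1/√2|000⟩ + 1/√2|001⟩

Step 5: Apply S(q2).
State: 1/√2|000⟩ + (1/√2)i|001⟩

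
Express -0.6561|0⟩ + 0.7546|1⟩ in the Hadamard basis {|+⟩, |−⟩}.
0.06965|+⟩ - 0.9975|−⟩

With |ψ⟩ = α|0⟩ + β|1⟩, the Hadamard-basis coefficients are ⟨+|ψ⟩ = (α + β)/√2 and ⟨−|ψ⟩ = (α − β)/√2.
Here α = -0.6561, β = 0.7546: (α + β)/√2 = 0.06965, (α − β)/√2 = -0.9975.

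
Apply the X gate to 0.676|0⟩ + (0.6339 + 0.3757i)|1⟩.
(0.6339 + 0.3757i)|0⟩ + 0.676|1⟩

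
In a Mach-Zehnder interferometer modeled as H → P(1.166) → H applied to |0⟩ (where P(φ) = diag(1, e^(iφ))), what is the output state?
(0.6969 + 0.4596i)|0⟩ + (0.3031 - 0.4596i)|1⟩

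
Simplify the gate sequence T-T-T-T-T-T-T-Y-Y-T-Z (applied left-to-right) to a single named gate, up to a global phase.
Z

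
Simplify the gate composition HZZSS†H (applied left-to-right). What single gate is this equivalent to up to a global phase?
I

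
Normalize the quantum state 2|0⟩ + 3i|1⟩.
0.5547|0⟩ + 0.8321i|1⟩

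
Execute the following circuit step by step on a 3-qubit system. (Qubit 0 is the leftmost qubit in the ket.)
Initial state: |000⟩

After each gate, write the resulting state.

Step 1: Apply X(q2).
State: |001⟩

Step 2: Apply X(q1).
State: |011⟩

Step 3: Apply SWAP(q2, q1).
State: |011⟩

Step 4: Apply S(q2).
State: i|011⟩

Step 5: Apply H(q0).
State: (1/√2)i|011⟩ + (1/√2)i|111⟩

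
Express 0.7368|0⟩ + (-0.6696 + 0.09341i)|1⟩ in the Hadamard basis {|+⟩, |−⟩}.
(0.04752 + 0.06605i)|+⟩ + (0.9945 - 0.06605i)|−⟩

With |ψ⟩ = α|0⟩ + β|1⟩, the Hadamard-basis coefficients are ⟨+|ψ⟩ = (α + β)/√2 and ⟨−|ψ⟩ = (α − β)/√2.
Here α = 0.7368, β = (-0.6696 + 0.09341i): (α + β)/√2 = (0.04752 + 0.06605i), (α − β)/√2 = (0.9945 - 0.06605i).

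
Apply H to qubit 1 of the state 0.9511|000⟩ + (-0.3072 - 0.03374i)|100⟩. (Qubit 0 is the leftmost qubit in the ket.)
0.6725|000⟩ + 0.6725|010⟩ + (-0.2172 - 0.02386i)|100⟩ + (-0.2172 - 0.02386i)|110⟩

H on qubit 1 mixes each pair of kets that differ only in qubit 1: amplitudes (a, b) of (|…0…⟩, |…1…⟩) become ((a + b)/√2, (a − b)/√2). Kets absent from the input have amplitude 0.
(|000⟩, |010⟩): (a, b) = (0.9511, 0) → (0.6725, 0.6725)
(|100⟩, |110⟩): (a, b) = ((-0.3072 - 0.03374i), 0) → ((-0.2172 - 0.02386i), (-0.2172 - 0.02386i))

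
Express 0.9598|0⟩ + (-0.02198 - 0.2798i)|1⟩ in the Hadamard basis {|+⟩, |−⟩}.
(0.6631 - 0.1978i)|+⟩ + (0.6942 + 0.1978i)|−⟩

With |ψ⟩ = α|0⟩ + β|1⟩, the Hadamard-basis coefficients are ⟨+|ψ⟩ = (α + β)/√2 and ⟨−|ψ⟩ = (α − β)/√2.
Here α = 0.9598, β = (-0.02198 - 0.2798i): (α + β)/√2 = (0.6631 - 0.1978i), (α − β)/√2 = (0.6942 + 0.1978i).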